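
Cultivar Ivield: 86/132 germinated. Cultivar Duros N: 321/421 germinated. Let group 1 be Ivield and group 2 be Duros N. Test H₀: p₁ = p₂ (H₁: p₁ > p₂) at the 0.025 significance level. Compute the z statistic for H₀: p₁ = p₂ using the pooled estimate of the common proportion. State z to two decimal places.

z = -2.52

p̂₁ = 86/132 ≈ 0.6515, p̂₂ = 321/421 ≈ 0.7625.
Pooled p̂ = (86+321)/(132+421) = 407/553 = 0.7360.
SE = √(0.194311 × 0.00995105) = 0.0440.
z = (0.6515 − 0.7625)/0.0440 = -0.1110/0.0440 = -2.52.
p-value = P(Z > -2.523) ≈ 0.9942, so at α = 0.025 we fail to reject H₀.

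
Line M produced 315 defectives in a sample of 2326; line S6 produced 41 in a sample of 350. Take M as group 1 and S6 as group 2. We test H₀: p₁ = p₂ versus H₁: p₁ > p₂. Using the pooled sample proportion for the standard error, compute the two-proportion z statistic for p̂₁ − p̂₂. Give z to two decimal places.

z = 0.94

p̂₁ = 315/2326 ≈ 0.1354, p̂₂ = 41/350 ≈ 0.1171.
Pooled p̂ = (315+41)/(2326+350) = 356/2676 = 0.1330.
SE = √(0.115336 × 0.00328707) = 0.0195.
z = (0.1354 − 0.1171)/0.0195 = 0.0183/0.0195 = 0.94.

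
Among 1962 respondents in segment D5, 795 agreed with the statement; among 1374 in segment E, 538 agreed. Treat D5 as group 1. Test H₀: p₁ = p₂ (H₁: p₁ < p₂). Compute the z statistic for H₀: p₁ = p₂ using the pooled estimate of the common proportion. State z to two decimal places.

p̂₁ = 795/1962 ≈ 0.4052, p̂₂ = 538/1374 ≈ 0.3916.
Pooled p̂ = (795+538)/(1962+1374) = 1333/3336 = 0.3996.
SE = √(0.239916 × 0.00123749) = 0.0172.
z = (0.4052 − 0.3916)/0.0172 = 0.0136/0.0172 = 0.79.

z = 0.79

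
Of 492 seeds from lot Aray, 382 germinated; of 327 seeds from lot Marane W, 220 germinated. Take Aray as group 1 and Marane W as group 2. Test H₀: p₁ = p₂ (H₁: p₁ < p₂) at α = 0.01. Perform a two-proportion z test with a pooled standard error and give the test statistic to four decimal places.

p̂₁ = 382/492 ≈ 0.776423, p̂₂ = 220/327 ≈ 0.672783.
Pooled p̂ = (382+220)/(492+327) = 602/819 = 0.735043.
SE = √(p̂(1−p̂)(1/n₁+1/n₂)) = √(0.735043·0.264957·0.00509062) = √(0.000991424) = 0.031487.
z = (0.776423 − 0.672783)/0.031487 = 0.103640/0.031487 = 3.2915.
p-value = P(Z < 3.292) ≈ 0.9995; since p > α = 0.01, fail to reject H₀.

z = 3.2915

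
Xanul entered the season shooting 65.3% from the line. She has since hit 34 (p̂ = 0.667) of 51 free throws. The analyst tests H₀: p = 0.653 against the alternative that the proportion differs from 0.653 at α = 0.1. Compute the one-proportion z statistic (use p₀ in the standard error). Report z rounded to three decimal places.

z = 0.205

p̂ = 34/51 ≈ 0.66667.
SE = √(p₀(1−p₀)/n) = √(0.22659/51) = 0.06666.
z = (0.66667 − 0.653)/0.06666 = 0.01367/0.06666 = 0.205.
Two-sided p-value ≈ 2·Φ(−0.205) = 0.8375; since p > α = 0.1, fail to reject H₀.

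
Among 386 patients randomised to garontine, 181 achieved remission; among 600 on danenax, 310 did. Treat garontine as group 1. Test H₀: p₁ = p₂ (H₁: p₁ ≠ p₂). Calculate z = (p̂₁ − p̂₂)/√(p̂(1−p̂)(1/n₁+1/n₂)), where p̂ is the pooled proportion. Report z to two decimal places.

p̂₁ = 181/386 = 0.46891, p̂₂ = 310/600 = 0.51667.
Pooled p̂ = (181+310)/(386+600) = 491/986 = 0.49797.
SE = √(0.249996 × 0.00425734) = 0.03262.
z = (0.46891 − 0.51667)/0.03262 = -0.04776/0.03262 = -1.46.
Two-sided p-value ≈ 2·Φ(−1.464) = 0.1432.

z = -1.46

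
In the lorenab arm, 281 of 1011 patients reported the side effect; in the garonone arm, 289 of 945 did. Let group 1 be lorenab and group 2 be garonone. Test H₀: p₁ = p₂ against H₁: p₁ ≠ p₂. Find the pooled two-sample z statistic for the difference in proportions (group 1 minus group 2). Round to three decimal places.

z = -1.356

p̂₁ = 281/1011 ≈ 0.27794, p̂₂ = 289/945 ≈ 0.30582.
Pooled p̂ = (281+289)/(1011+945) = 570/1956 = 0.29141.
SE = √(p̂(1−p̂)(1/n₁+1/n₂)) = √(0.29141·0.70859·0.00204732) = √(0.000422753) = 0.02056.
z = (0.27794 − 0.30582)/0.02056 = -0.02788/0.02056 = -1.356.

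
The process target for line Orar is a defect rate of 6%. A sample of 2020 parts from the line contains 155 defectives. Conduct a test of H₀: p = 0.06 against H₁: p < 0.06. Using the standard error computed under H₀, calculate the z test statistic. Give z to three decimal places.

z = 3.167

p̂ = 155/2020 ≈ 0.076733.
Under H₀, SE = √(0.06·0.94/2020) = √(2.79208e-05) = 0.005284.
z = (0.076733 − 0.06)/0.005284 = 0.016733/0.005284 = 3.167.
p-value = P(Z < 3.167) ≈ 0.9992.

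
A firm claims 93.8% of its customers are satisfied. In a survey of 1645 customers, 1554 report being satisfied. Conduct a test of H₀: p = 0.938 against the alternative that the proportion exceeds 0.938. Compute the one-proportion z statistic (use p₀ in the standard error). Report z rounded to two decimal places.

z = 1.12

p̂ = 1554/1645 = 0.94468.
Standard error under H₀: √(0.938×0.062/1645) = 0.00595.
z = (0.94468 − 0.938)/0.00595 = 0.00668/0.00595 = 1.12.
p-value = P(Z > 1.124) ≈ 0.1306.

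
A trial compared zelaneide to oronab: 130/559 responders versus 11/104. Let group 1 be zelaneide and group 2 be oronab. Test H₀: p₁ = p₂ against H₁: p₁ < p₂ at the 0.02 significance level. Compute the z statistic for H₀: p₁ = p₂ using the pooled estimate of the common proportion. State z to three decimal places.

z = 2.901

p̂₁ = 130/559 ≈ 0.23256, p̂₂ = 11/104 ≈ 0.10577.
Pooled p̂ = (130+11)/(559+104) = 141/663 = 0.21267.
SE = √(p̂(1−p̂)(1/n₁+1/n₂)) = √(0.21267·0.78733·0.0114043) = √(0.00190955) = 0.04370.
z = (0.23256 − 0.10577)/0.04370 = 0.12679/0.04370 = 2.901.
p-value = P(Z < 2.901) ≈ 0.9981. With α = 0.02, fail to reject H₀.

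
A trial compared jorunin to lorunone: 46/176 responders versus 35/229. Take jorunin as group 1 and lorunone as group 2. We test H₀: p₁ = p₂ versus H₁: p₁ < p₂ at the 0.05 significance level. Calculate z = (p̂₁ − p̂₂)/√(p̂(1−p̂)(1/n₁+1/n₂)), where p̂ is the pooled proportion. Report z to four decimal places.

z = 2.7066

p̂₁ = 46/176 = 0.261364, p̂₂ = 35/229 = 0.152838.
Pooled p̂ = (46+35)/(176+229) = 81/405 = 0.200000.
SE = √(p̂(1−p̂)(1/n₁+1/n₂)) = √(0.200000·0.800000·0.0100486) = √(0.00160778) = 0.040097.
z = (0.261364 − 0.152838)/0.040097 = 0.108526/0.040097 = 2.7066.
p-value = P(Z < 2.707) ≈ 0.9966, so at α = 0.05 we fail to reject H₀.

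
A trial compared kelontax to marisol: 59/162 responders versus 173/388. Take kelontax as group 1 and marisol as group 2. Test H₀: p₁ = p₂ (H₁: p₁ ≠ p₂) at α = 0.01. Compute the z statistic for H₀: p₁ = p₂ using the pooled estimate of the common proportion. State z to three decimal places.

z = -1.768

p̂₁ = 59/162 = 0.36420, p̂₂ = 173/388 = 0.44588.
Pooled p̂ = (59+173)/(162+388) = 232/550 = 0.42182.
SE = √(0.243888 × 0.00875016) = 0.04620.
z = (0.36420 − 0.44588)/0.04620 = -0.08168/0.04620 = -1.768.
p-value = 2·P(Z > 1.768) ≈ 0.0770; since p > α = 0.01, fail to reject H₀.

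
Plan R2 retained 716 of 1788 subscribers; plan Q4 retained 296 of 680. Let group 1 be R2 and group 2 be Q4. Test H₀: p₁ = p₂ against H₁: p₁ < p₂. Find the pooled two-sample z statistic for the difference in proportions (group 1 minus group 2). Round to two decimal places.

z = -1.57

p̂₁ = 716/1788 ≈ 0.4004, p̂₂ = 296/680 ≈ 0.4353.
Pooled p̂ = (716+296)/(1788+680) = 1012/2468 = 0.4100.
SE = √(0.241909 × 0.00202987) = 0.0222.
z = (0.4004 − 0.4353)/0.0222 = -0.0349/0.0222 = -1.57.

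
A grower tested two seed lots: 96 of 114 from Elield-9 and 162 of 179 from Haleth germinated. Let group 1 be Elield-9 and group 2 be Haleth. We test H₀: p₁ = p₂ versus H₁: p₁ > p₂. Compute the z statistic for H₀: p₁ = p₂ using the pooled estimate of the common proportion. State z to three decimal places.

p̂₁ = 96/114 ≈ 0.84211, p̂₂ = 162/179 ≈ 0.90503.
Pooled p̂ = (96+162)/(114+179) = 258/293 = 0.88055.
SE = √(p̂(1−p̂)(1/n₁+1/n₂)) = √(0.88055·0.11945·0.0143585) = √(0.0015103) = 0.03886.
z = (0.84211 − 0.90503)/0.03886 = -0.06292/0.03886 = -1.619.
p-value = P(Z > -1.619) ≈ 0.9473.

z = -1.619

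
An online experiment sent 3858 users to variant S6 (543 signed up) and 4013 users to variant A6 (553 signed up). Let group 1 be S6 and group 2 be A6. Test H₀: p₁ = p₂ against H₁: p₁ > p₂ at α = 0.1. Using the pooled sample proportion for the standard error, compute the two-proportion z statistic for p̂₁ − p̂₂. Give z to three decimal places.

p̂₁ = 543/3858 ≈ 0.140747, p̂₂ = 553/4013 ≈ 0.137802.
Pooled p̂ = (543+553)/(3858+4013) = 1096/7871 = 0.139245.
SE = √(p̂(1−p̂)(1/n₁+1/n₂)) = √(0.139245·0.860755·0.000508392) = √(6.09338e-05) = 0.007806.
z = (0.140747 − 0.137802)/0.007806 = 0.002945/0.007806 = 0.377.
p-value = P(Z > 0.377) ≈ 0.3530. With α = 0.1, fail to reject H₀.

z = 0.377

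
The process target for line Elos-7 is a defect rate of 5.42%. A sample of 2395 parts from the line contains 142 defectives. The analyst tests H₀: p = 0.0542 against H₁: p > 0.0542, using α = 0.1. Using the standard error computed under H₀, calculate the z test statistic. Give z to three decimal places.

z = 1.100

p̂ = 142/2395 ≈ 0.059290.
Standard error under H₀: √(0.0542×0.9458/2395) = 0.004626.
z = (0.059290 − 0.0542)/0.004626 = 0.005090/0.004626 = 1.100.
p-value = P(Z > 1.100) ≈ 0.1356. With α = 0.1, fail to reject H₀.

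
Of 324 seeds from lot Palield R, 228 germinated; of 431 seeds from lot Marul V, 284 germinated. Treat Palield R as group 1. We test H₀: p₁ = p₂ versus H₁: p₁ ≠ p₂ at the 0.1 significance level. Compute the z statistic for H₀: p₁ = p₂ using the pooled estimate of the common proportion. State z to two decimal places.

p̂₁ = 228/324 ≈ 0.7037, p̂₂ = 284/431 ≈ 0.6589.
Pooled p̂ = (228+284)/(324+431) = 512/755 = 0.6781.
SE = √(p̂(1−p̂)(1/n₁+1/n₂)) = √(0.6781·0.3219·0.00540661) = √(0.00118007) = 0.0344.
z = (0.7037 − 0.6589)/0.0344 = 0.0448/0.0344 = 1.30.
p-value = 2·P(Z > 1.303) ≈ 0.1925, so at α = 0.1 we fail to reject H₀.

z = 1.30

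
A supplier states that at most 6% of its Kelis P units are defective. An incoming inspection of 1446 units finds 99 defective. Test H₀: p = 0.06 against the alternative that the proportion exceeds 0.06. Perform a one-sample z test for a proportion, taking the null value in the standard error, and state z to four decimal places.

p̂ = 99/1446 ≈ 0.0684647.
Standard error under H₀: √(0.06×0.94/1446) = 0.0062453.
z = (0.0684647 − 0.06)/0.0062453 = 0.0084647/0.0062453 = 1.3554.

z = 1.3554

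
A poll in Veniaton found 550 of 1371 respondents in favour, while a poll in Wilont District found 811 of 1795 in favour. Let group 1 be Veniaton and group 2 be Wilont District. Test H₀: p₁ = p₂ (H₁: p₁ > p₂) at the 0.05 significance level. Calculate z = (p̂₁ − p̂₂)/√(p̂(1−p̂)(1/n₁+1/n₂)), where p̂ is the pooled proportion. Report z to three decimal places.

z = -2.852

p̂₁ = 550/1371 ≈ 0.401167, p̂₂ = 811/1795 ≈ 0.451811.
Pooled p̂ = (550+811)/(1371+1795) = 1361/3166 = 0.429880.
SE = √(0.245083 × 0.0012865) = 0.017757.
z = (0.401167 − 0.451811)/0.017757 = -0.050644/0.017757 = -2.852.
p-value = P(Z > -2.852) ≈ 0.9978. With α = 0.05, fail to reject H₀.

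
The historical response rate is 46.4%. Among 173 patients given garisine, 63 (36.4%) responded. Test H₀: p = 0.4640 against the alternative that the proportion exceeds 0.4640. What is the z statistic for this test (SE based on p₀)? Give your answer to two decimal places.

z = -2.63

p̂ = 63/173 ≈ 0.3642.
Standard error under H₀: √(0.464×0.536/173) = 0.0379.
z = (0.3642 − 0.464)/0.0379 = -0.0998/0.0379 = -2.63.
p-value = P(Z > -2.633) ≈ 0.9958.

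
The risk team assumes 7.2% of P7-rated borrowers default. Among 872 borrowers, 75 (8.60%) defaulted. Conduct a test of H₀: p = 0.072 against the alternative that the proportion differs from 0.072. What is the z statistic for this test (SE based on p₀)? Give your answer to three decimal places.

p̂ = 75/872 = 0.086009.
Under H₀, SE = √(0.072·0.928/872) = √(7.66239e-05) = 0.008754.
z = (0.086009 − 0.072)/0.008754 = 0.014009/0.008754 = 1.600.
p-value = 2·P(Z > 1.600) ≈ 0.1095.

z = 1.600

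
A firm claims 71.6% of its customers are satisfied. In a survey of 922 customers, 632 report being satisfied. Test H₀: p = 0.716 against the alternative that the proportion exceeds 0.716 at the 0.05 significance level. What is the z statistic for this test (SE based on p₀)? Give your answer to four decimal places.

p̂ = 632/922 = 0.685466.
SE = √(p₀(1−p₀)/n) = √(0.20334/922) = 0.014851.
z = (0.685466 − 0.716)/0.014851 = -0.030534/0.014851 = -2.0560.
p-value = P(Z > -2.056) ≈ 0.9801. With α = 0.05, fail to reject H₀.

z = -2.0560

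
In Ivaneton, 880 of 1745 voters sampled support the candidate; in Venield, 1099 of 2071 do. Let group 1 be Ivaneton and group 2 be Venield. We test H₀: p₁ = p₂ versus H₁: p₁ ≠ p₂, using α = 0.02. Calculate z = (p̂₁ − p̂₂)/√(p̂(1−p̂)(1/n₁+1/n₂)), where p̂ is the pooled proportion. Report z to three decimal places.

z = -1.624

p̂₁ = 880/1745 = 0.504298, p̂₂ = 1099/2071 = 0.530662.
Pooled p̂ = (880+1099)/(1745+2071) = 1979/3816 = 0.518606.
SE = √(p̂(1−p̂)(1/n₁+1/n₂)) = √(0.518606·0.481394·0.00105592) = √(0.000263616) = 0.016236.
z = (0.504298 − 0.530662)/0.016236 = -0.026364/0.016236 = -1.624.
p-value = 2·P(Z > 1.624) ≈ 0.1044. With α = 0.02, fail to reject H₀.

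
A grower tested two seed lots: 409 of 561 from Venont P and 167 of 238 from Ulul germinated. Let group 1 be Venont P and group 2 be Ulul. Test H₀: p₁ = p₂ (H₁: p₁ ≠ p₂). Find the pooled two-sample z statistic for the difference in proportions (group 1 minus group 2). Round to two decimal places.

p̂₁ = 409/561 = 0.7291, p̂₂ = 167/238 = 0.7017.
Pooled p̂ = (409+167)/(561+238) = 576/799 = 0.7209.
SE = √(0.201203 × 0.00598421) = 0.0347.
z = (0.7291 − 0.7017)/0.0347 = 0.0274/0.0347 = 0.79.
p-value = 2·P(Z > 0.789) ≈ 0.4302.

z = 0.79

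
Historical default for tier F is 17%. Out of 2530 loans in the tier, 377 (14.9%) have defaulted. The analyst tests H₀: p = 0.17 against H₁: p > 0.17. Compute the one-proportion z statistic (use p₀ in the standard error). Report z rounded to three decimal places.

p̂ = 377/2530 ≈ 0.14901.
Standard error under H₀: √(0.17×0.83/2530) = 0.00747.
z = (0.14901 − 0.17)/0.00747 = -0.02099/0.00747 = -2.810.
p-value = P(Z > -2.810) ≈ 0.9975.

z = -2.810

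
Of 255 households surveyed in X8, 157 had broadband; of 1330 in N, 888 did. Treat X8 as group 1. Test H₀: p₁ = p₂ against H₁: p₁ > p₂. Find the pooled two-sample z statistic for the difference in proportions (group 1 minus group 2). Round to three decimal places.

z = -1.604

p̂₁ = 157/255 = 0.61569, p̂₂ = 888/1330 = 0.66767.
Pooled p̂ = (157+888)/(255+1330) = 1045/1585 = 0.65931.
SE = √(0.224622 × 0.00467345) = 0.03240.
z = (0.61569 − 0.66767)/0.03240 = -0.05198/0.03240 = -1.604.
p-value = P(Z > -1.604) ≈ 0.9457.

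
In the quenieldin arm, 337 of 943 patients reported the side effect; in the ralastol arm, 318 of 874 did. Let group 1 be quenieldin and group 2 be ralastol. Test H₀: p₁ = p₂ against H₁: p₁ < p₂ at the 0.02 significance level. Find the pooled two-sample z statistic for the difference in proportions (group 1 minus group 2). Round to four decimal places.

p̂₁ = 337/943 = 0.357370, p̂₂ = 318/874 = 0.363844.
Pooled p̂ = (337+318)/(943+874) = 655/1817 = 0.360484.
SE = √(0.230535 × 0.00220461) = 0.022544.
z = (0.357370 − 0.363844)/0.022544 = -0.006474/0.022544 = -0.2872.
p-value = P(Z < -0.287) ≈ 0.3870. With α = 0.02, fail to reject H₀.

z = -0.2872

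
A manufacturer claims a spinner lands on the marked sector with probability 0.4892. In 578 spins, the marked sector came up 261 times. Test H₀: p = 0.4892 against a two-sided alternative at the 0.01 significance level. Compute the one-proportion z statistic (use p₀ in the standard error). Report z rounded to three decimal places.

z = -1.810

p̂ = 261/578 = 0.45156.
SE = √(p₀(1−p₀)/n) = √(0.24988/578) = 0.02079.
z = (0.45156 − 0.4892)/0.02079 = -0.03764/0.02079 = -1.810.
Two-sided p-value ≈ 2·Φ(−1.810) = 0.0702. With α = 0.01, fail to reject H₀.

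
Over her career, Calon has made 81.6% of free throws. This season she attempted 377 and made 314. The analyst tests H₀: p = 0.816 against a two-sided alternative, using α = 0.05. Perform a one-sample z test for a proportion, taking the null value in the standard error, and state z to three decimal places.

p̂ = 314/377 = 0.83289.
SE = √(p₀(1−p₀)/n) = √(0.15014/377) = 0.01996.
z = (0.83289 − 0.816)/0.01996 = 0.01689/0.01996 = 0.846.
Two-sided p-value ≈ 2·Φ(−0.846) = 0.3973, so at α = 0.05 we fail to reject H₀.

z = 0.846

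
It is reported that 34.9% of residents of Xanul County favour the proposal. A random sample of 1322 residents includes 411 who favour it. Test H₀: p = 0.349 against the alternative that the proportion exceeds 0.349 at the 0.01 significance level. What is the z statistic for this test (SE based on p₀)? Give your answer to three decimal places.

p̂ = 411/1322 = 0.31089.
Under H₀, SE = √(0.349·0.651/1322) = √(0.00017186) = 0.01311.
z = (0.31089 − 0.349)/0.01311 = -0.03811/0.01311 = -2.907.
p-value = P(Z > -2.907) ≈ 0.9982; since p > α = 0.01, fail to reject H₀.

z = -2.907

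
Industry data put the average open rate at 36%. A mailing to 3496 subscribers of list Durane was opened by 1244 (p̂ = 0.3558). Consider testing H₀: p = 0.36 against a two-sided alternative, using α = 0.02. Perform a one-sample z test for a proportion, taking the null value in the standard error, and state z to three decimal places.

z = -0.513

p̂ = 1244/3496 = 0.355835.
Under H₀, SE = √(0.36·0.64/3496) = √(6.59039e-05) = 0.008118.
z = (0.355835 − 0.36)/0.008118 = -0.004165/0.008118 = -0.513.
Two-sided p-value ≈ 2·Φ(−0.513) = 0.6079; since p > α = 0.02, fail to reject H₀.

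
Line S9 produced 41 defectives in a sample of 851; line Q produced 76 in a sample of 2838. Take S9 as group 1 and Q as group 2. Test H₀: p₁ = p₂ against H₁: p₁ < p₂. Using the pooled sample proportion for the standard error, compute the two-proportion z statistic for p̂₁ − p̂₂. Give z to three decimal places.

z = 3.124

p̂₁ = 41/851 = 0.04818, p̂₂ = 76/2838 = 0.02678.
Pooled p̂ = (41+76)/(851+2838) = 117/3689 = 0.03172.
SE = √(p̂(1−p̂)(1/n₁+1/n₂)) = √(0.03172·0.96828·0.00152745) = √(4.6908e-05) = 0.00685.
z = (0.04818 − 0.02678)/0.00685 = 0.02140/0.00685 = 3.124.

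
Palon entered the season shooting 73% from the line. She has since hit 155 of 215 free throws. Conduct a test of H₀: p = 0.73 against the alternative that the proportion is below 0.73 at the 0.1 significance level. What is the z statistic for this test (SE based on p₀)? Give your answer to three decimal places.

p̂ = 155/215 ≈ 0.72093.
SE = √(p₀(1−p₀)/n) = √(0.1971/215) = 0.03028.
z = (0.72093 − 0.73)/0.03028 = -0.00907/0.03028 = -0.300.
p-value = P(Z < -0.300) ≈ 0.3823; since p > α = 0.1, fail to reject H₀.

z = -0.300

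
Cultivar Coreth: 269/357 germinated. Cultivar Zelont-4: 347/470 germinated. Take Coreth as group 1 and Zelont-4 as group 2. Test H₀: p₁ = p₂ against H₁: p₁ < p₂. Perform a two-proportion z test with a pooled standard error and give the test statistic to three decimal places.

p̂₁ = 269/357 ≈ 0.75350, p̂₂ = 347/470 ≈ 0.73830.
Pooled p̂ = (269+347)/(357+470) = 616/827 = 0.74486.
SE = √(0.190043 × 0.00492878) = 0.03061.
z = (0.75350 − 0.73830)/0.03061 = 0.01520/0.03061 = 0.497.
p-value = P(Z < 0.497) ≈ 0.6903.

z = 0.497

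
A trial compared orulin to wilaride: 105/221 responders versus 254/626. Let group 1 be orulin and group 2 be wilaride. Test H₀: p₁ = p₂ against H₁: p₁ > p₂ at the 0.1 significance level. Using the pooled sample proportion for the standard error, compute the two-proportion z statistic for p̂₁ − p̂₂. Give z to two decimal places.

p̂₁ = 105/221 ≈ 0.4751, p̂₂ = 254/626 ≈ 0.4058.
Pooled p̂ = (105+254)/(221+626) = 359/847 = 0.4238.
SE = √(0.244201 × 0.00612233) = 0.0387.
z = (0.4751 − 0.4058)/0.0387 = 0.0693/0.0387 = 1.79.
p-value = P(Z > 1.794) ≈ 0.0364. With α = 0.1, reject H₀.

z = 1.79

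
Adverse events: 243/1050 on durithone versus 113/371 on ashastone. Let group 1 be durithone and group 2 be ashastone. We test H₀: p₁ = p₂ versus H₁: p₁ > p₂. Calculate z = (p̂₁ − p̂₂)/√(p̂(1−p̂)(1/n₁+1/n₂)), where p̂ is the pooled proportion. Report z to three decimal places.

p̂₁ = 243/1050 ≈ 0.23143, p̂₂ = 113/371 ≈ 0.30458.
Pooled p̂ = (243+113)/(1050+371) = 356/1421 = 0.25053.
SE = √(p̂(1−p̂)(1/n₁+1/n₂)) = √(0.25053·0.74947·0.0036478) = √(0.000684924) = 0.02617.
z = (0.23143 − 0.30458)/0.02617 = -0.07315/0.02617 = -2.795.
p-value = P(Z > -2.795) ≈ 0.9974.

z = -2.795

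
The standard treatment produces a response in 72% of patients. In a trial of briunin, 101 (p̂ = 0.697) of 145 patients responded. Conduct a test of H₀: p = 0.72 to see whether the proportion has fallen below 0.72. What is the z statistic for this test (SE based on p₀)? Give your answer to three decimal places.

p̂ = 101/145 ≈ 0.69655.
SE = √(p₀(1−p₀)/n) = √(0.2016/145) = 0.03729.
z = (0.69655 − 0.72)/0.03729 = -0.02345/0.03729 = -0.629.
p-value = P(Z < -0.629) ≈ 0.2647.

z = -0.629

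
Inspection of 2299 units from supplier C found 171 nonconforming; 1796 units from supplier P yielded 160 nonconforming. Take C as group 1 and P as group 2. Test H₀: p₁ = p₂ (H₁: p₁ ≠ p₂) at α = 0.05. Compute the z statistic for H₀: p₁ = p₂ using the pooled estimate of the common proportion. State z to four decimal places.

p̂₁ = 171/2299 = 0.074380, p̂₂ = 160/1796 = 0.089087.
Pooled p̂ = (171+160)/(2299+1796) = 331/4095 = 0.080830.
SE = √(0.0742967 × 0.000991765) = 0.008584.
z = (0.074380 − 0.089087)/0.008584 = -0.014707/0.008584 = -1.7133.
p-value = 2·P(Z > 1.713) ≈ 0.0867; since p > α = 0.05, fail to reject H₀.

z = -1.7133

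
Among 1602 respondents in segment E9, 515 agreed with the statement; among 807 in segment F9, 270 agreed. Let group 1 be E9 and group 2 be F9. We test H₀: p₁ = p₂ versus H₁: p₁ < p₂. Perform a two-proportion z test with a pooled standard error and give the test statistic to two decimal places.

z = -0.65

p̂₁ = 515/1602 ≈ 0.3215, p̂₂ = 270/807 ≈ 0.3346.
Pooled p̂ = (515+270)/(1602+807) = 785/2409 = 0.3259.
SE = √(0.219676 × 0.00186338) = 0.0202.
z = (0.3215 − 0.3346)/0.0202 = -0.0131/0.0202 = -0.65.
p-value = P(Z < -0.647) ≈ 0.2587.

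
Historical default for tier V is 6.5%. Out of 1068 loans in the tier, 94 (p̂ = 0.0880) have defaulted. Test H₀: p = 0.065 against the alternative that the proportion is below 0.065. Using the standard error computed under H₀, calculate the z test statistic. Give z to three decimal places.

p̂ = 94/1068 = 0.088015.
SE = √(p₀(1−p₀)/n) = √(0.060775/1068) = 0.007544.
z = (0.088015 − 0.065)/0.007544 = 0.023015/0.007544 = 3.051.
p-value = P(Z < 3.051) ≈ 0.9989.

z = 3.051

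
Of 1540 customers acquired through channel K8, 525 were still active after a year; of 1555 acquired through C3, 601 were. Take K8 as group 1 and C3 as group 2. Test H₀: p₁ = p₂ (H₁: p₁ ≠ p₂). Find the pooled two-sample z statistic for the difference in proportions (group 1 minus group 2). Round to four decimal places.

p̂₁ = 525/1540 = 0.3409091, p̂₂ = 601/1555 = 0.3864952.
Pooled p̂ = (525+601)/(1540+1555) = 1126/3095 = 0.3638126.
SE = √(0.231453 × 0.00129244) = 0.0172956.
z = (0.3409091 − 0.3864952)/0.0172956 = -0.0455861/0.0172956 = -2.6357.
p-value = 2·P(Z > 2.636) ≈ 0.0084.

z = -2.6357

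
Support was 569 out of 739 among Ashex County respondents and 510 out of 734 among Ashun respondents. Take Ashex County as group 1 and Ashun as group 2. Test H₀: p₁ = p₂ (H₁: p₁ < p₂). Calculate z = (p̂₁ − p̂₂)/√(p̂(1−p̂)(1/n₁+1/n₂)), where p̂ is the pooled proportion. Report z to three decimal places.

z = 3.257

p̂₁ = 569/739 ≈ 0.76996, p̂₂ = 510/734 ≈ 0.69482.
Pooled p̂ = (569+510)/(739+734) = 1079/1473 = 0.73252.
SE = √(0.195935 × 0.00271558) = 0.02307.
z = (0.76996 − 0.69482)/0.02307 = 0.07514/0.02307 = 3.257.
p-value = P(Z < 3.257) ≈ 0.9994.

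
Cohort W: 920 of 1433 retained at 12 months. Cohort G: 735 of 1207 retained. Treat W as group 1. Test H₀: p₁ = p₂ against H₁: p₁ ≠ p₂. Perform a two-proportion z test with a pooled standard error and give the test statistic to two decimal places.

p̂₁ = 920/1433 = 0.6420, p̂₂ = 735/1207 = 0.6089.
Pooled p̂ = (920+735)/(1433+1207) = 1655/2640 = 0.6269.
SE = √(0.233898 × 0.00152634) = 0.0189.
z = (0.6420 − 0.6089)/0.0189 = 0.0331/0.0189 = 1.75.
Two-sided p-value ≈ 2·Φ(−1.750) = 0.0802.

z = 1.75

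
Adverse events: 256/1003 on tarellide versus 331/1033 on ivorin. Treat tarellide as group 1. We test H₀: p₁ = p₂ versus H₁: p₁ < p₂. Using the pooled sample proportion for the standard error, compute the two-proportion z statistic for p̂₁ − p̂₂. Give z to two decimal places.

z = -3.25

p̂₁ = 256/1003 ≈ 0.25523, p̂₂ = 331/1033 ≈ 0.32043.
Pooled p̂ = (256+331)/(1003+1033) = 587/2036 = 0.28831.
SE = √(0.205188 × 0.00196506) = 0.02008.
z = (0.25523 − 0.32043)/0.02008 = -0.06520/0.02008 = -3.25.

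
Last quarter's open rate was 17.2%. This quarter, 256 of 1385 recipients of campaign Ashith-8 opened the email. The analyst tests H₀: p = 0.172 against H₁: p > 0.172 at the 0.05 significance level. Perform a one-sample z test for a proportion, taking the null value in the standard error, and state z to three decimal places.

p̂ = 256/1385 = 0.18484.
SE = √(p₀(1−p₀)/n) = √(0.14242/1385) = 0.01014.
z = (0.18484 − 0.172)/0.01014 = 0.01284/0.01014 = 1.266.
p-value = P(Z > 1.266) ≈ 0.1028. With α = 0.05, fail to reject H₀.

z = 1.266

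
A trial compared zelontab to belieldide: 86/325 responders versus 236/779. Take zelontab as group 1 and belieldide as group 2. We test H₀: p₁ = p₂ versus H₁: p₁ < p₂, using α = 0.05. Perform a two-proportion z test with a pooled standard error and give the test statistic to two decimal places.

p̂₁ = 86/325 ≈ 0.2646, p̂₂ = 236/779 ≈ 0.3030.
Pooled p̂ = (86+236)/(325+779) = 322/1104 = 0.2917.
SE = √(0.206597 × 0.00436062) = 0.0300.
z = (0.2646 − 0.3030)/0.0300 = -0.0384/0.0300 = -1.28.
p-value = P(Z < -1.277) ≈ 0.1008, so at α = 0.05 we fail to reject H₀.

z = -1.28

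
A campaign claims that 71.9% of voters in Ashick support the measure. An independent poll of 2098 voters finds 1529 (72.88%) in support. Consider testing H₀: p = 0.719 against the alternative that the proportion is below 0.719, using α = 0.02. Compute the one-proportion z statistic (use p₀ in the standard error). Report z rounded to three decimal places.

z = 0.998

p̂ = 1529/2098 ≈ 0.72879.
Standard error under H₀: √(0.719×0.281/2098) = 0.00981.
z = (0.72879 − 0.719)/0.00981 = 0.00979/0.00981 = 0.998.
p-value = P(Z < 0.998) ≈ 0.8408, so at α = 0.02 we fail to reject H₀.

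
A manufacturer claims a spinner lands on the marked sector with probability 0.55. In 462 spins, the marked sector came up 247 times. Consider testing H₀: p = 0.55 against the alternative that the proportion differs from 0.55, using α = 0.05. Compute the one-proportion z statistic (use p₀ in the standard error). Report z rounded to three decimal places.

z = -0.664

p̂ = 247/462 ≈ 0.53463.
Under H₀, SE = √(0.55·0.45/462) = √(0.000535714) = 0.02315.
z = (0.53463 − 0.55)/0.02315 = -0.01537/0.02315 = -0.664.
p-value = 2·P(Z > 0.664) ≈ 0.5067. With α = 0.05, fail to reject H₀.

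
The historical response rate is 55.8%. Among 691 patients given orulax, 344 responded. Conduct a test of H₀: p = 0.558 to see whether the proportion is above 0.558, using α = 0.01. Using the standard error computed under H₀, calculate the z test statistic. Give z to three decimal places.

z = -3.185

p̂ = 344/691 ≈ 0.49783.
Under H₀, SE = √(0.558·0.442/691) = √(0.000356926) = 0.01889.
z = (0.49783 − 0.558)/0.01889 = -0.06017/0.01889 = -3.185.
p-value = P(Z > -3.185) ≈ 0.9993; since p > α = 0.01, fail to reject H₀.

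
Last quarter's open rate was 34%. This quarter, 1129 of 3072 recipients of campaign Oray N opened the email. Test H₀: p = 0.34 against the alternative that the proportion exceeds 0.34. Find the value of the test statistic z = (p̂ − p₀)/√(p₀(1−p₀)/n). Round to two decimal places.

p̂ = 1129/3072 ≈ 0.36751.
Under H₀, SE = √(0.34·0.66/3072) = √(7.30469e-05) = 0.00855.
z = (0.36751 − 0.34)/0.00855 = 0.02751/0.00855 = 3.22.
p-value = P(Z > 3.219) ≈ 0.0006.

z = 3.22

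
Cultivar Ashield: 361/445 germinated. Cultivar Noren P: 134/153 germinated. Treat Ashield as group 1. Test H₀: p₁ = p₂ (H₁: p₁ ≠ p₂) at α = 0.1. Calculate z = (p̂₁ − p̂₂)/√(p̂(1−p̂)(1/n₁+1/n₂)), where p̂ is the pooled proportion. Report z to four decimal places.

z = -1.8250

p̂₁ = 361/445 ≈ 0.811236, p̂₂ = 134/153 ≈ 0.875817.
Pooled p̂ = (361+134)/(445+153) = 495/598 = 0.827759.
SE = √(p̂(1−p̂)(1/n₁+1/n₂)) = √(0.827759·0.172241·0.00878314) = √(0.00125225) = 0.035387.
z = (0.811236 − 0.875817)/0.035387 = -0.064581/0.035387 = -1.8250.
Two-sided p-value ≈ 2·Φ(−1.825) = 0.0680, so at α = 0.1 we reject H₀.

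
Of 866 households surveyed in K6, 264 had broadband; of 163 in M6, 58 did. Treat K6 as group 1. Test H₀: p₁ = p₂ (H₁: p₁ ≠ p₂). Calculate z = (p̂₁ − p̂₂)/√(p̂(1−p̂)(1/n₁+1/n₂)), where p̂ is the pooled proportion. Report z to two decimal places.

p̂₁ = 264/866 ≈ 0.3048, p̂₂ = 58/163 ≈ 0.3558.
Pooled p̂ = (264+58)/(866+163) = 322/1029 = 0.3129.
SE = √(0.215003 × 0.0072897) = 0.0396.
z = (0.3048 − 0.3558)/0.0396 = -0.0510/0.0396 = -1.29.

z = -1.29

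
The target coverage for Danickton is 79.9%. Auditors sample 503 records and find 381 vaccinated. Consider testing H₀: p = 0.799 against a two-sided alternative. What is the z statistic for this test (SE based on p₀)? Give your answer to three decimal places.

z = -2.325

p̂ = 381/503 ≈ 0.75746.
Standard error under H₀: √(0.799×0.201/503) = 0.01787.
z = (0.75746 − 0.799)/0.01787 = -0.04154/0.01787 = -2.325.
Two-sided p-value ≈ 2·Φ(−2.325) = 0.0201.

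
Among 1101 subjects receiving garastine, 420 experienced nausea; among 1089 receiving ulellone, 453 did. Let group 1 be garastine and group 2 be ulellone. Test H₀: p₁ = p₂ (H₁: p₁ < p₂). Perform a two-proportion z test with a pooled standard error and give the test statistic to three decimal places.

p̂₁ = 420/1101 ≈ 0.38147, p̂₂ = 453/1089 ≈ 0.41598.
Pooled p̂ = (420+453)/(1101+1089) = 873/2190 = 0.39863.
SE = √(p̂(1−p̂)(1/n₁+1/n₂)) = √(0.39863·0.60137·0.00182654) = √(0.000437865) = 0.02093.
z = (0.38147 − 0.41598)/0.02093 = -0.03451/0.02093 = -1.649.
p-value = P(Z < -1.649) ≈ 0.0496.

z = -1.649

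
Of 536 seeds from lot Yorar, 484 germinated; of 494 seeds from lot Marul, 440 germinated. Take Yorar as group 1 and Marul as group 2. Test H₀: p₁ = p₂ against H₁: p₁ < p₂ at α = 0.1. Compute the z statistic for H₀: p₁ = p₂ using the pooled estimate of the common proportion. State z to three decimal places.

p̂₁ = 484/536 = 0.90299, p̂₂ = 440/494 = 0.89069.
Pooled p̂ = (484+440)/(536+494) = 924/1030 = 0.89709.
SE = √(p̂(1−p̂)(1/n₁+1/n₂)) = √(0.89709·0.10291·0.00388996) = √(0.000359128) = 0.01895.
z = (0.90299 − 0.89069)/0.01895 = 0.01230/0.01895 = 0.649.
p-value = P(Z < 0.649) ≈ 0.7418; since p > α = 0.1, fail to reject H₀.

z = 0.649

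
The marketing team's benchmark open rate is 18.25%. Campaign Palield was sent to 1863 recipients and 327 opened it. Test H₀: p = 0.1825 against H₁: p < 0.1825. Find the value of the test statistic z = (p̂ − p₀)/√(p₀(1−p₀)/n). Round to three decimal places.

z = -0.780

p̂ = 327/1863 = 0.17552.
SE = √(p₀(1−p₀)/n) = √(0.14919/1863) = 0.00895.
z = (0.17552 − 0.1825)/0.00895 = -0.00698/0.00895 = -0.780.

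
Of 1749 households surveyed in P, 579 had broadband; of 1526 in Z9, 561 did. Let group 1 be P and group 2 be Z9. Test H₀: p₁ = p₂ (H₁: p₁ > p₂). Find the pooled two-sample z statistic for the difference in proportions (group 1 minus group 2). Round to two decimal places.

p̂₁ = 579/1749 = 0.3310, p̂₂ = 561/1526 = 0.3676.
Pooled p̂ = (579+561)/(1749+1526) = 1140/3275 = 0.3481.
SE = √(0.226924 × 0.00122706) = 0.0167.
z = (0.3310 − 0.3676)/0.0167 = -0.0366/0.0167 = -2.19.
p-value = P(Z > -2.192) ≈ 0.9858.

z = -2.19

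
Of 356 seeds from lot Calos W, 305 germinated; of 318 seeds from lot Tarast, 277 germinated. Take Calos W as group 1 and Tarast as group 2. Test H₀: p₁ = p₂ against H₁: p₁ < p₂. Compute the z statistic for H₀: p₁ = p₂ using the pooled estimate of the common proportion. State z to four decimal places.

z = -0.5409

p̂₁ = 305/356 ≈ 0.8567416, p̂₂ = 277/318 ≈ 0.8710692.
Pooled p̂ = (305+277)/(356+318) = 582/674 = 0.8635015.
SE = √(p̂(1−p̂)(1/n₁+1/n₂)) = √(0.8635015·0.1364985·0.00595364) = √(0.000701736) = 0.0264903.
z = (0.8567416 − 0.8710692)/0.0264903 = -0.0143276/0.0264903 = -0.5409.
p-value = P(Z < -0.541) ≈ 0.2943.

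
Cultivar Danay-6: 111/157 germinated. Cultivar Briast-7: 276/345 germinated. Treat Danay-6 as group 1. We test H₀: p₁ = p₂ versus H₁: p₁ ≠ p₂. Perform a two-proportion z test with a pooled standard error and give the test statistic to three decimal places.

p̂₁ = 111/157 = 0.707006, p̂₂ = 276/345 = 0.800000.
Pooled p̂ = (111+276)/(157+345) = 387/502 = 0.770916.
SE = √(p̂(1−p̂)(1/n₁+1/n₂)) = √(0.770916·0.229084·0.00926798) = √(0.00163677) = 0.040457.
z = (0.707006 − 0.800000)/0.040457 = -0.092994/0.040457 = -2.299.
p-value = 2·P(Z > 2.299) ≈ 0.0215.

z = -2.299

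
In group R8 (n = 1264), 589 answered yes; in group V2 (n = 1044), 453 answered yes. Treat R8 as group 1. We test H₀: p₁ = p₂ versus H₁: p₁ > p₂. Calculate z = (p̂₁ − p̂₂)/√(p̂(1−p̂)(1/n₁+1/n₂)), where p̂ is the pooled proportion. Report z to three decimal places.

z = 1.541

p̂₁ = 589/1264 ≈ 0.46598, p̂₂ = 453/1044 ≈ 0.43391.
Pooled p̂ = (589+453)/(1264+1044) = 1042/2308 = 0.45147.
SE = √(0.247645 × 0.00174899) = 0.02081.
z = (0.46598 − 0.43391)/0.02081 = 0.03207/0.02081 = 1.541.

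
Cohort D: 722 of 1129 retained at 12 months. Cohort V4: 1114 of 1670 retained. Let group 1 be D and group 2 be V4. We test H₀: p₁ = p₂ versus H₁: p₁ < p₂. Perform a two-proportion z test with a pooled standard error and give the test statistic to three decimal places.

p̂₁ = 722/1129 ≈ 0.639504, p̂₂ = 1114/1670 ≈ 0.667066.
Pooled p̂ = (722+1114)/(1129+1670) = 1836/2799 = 0.655949.
SE = √(0.22568 × 0.00148454) = 0.018304.
z = (0.639504 − 0.667066)/0.018304 = -0.027562/0.018304 = -1.506.
p-value = P(Z < -1.506) ≈ 0.0661.

z = -1.506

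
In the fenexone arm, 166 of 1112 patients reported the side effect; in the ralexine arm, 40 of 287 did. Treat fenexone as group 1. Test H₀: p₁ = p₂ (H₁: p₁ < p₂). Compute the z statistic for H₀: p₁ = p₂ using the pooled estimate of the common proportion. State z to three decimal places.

z = 0.422

p̂₁ = 166/1112 ≈ 0.14928, p̂₂ = 40/287 ≈ 0.13937.
Pooled p̂ = (166+40)/(1112+287) = 206/1399 = 0.14725.
SE = √(p̂(1−p̂)(1/n₁+1/n₂)) = √(0.14725·0.85275·0.0043836) = √(0.000550431) = 0.02346.
z = (0.14928 − 0.13937)/0.02346 = 0.00991/0.02346 = 0.422.
p-value = P(Z < 0.422) ≈ 0.6636.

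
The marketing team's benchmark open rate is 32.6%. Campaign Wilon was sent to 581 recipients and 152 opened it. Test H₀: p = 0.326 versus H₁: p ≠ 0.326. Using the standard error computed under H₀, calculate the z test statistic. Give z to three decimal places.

z = -3.311

p̂ = 152/581 = 0.261618.
Standard error under H₀: √(0.326×0.674/581) = 0.019447.
z = (0.261618 − 0.326)/0.019447 = -0.064382/0.019447 = -3.311.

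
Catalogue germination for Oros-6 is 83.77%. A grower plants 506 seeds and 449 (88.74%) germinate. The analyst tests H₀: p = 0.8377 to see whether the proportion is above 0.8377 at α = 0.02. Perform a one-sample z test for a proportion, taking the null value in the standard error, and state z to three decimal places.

z = 3.029

p̂ = 449/506 = 0.88735.
Under H₀, SE = √(0.8377·0.1623/506) = √(0.000268693) = 0.01639.
z = (0.88735 − 0.8377)/0.01639 = 0.04965/0.01639 = 3.029.
p-value = P(Z > 3.029) ≈ 0.0012; since p < α = 0.02, reject H₀.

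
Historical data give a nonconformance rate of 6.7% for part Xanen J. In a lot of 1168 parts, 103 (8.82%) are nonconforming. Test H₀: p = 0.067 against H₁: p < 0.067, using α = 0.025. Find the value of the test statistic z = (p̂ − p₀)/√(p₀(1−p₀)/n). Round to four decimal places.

z = 2.8958

p̂ = 103/1168 ≈ 0.0881849.
SE = √(p₀(1−p₀)/n) = √(0.062511/1168) = 0.0073157.
z = (0.0881849 − 0.067)/0.0073157 = 0.0211849/0.0073157 = 2.8958.
p-value = P(Z < 2.896) ≈ 0.9981. With α = 0.025, fail to reject H₀.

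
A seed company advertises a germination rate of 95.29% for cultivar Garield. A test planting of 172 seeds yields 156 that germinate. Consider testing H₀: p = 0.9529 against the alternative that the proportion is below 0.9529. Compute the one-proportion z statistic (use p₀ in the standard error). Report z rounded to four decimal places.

p̂ = 156/172 ≈ 0.9069767.
Standard error under H₀: √(0.9529×0.0471/172) = 0.0161536.
z = (0.9069767 − 0.9529)/0.0161536 = -0.0459233/0.0161536 = -2.8429.
p-value = P(Z < -2.843) ≈ 0.0022.

z = -2.8429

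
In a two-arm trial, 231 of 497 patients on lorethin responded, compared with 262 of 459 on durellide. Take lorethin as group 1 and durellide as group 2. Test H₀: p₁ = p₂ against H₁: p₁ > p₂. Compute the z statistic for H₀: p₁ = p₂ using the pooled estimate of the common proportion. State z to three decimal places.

z = -3.277

p̂₁ = 231/497 = 0.46479, p̂₂ = 262/459 = 0.57081.
Pooled p̂ = (231+262)/(497+459) = 493/956 = 0.51569.
SE = √(0.249754 × 0.00419072) = 0.03235.
z = (0.46479 − 0.57081)/0.03235 = -0.10602/0.03235 = -3.277.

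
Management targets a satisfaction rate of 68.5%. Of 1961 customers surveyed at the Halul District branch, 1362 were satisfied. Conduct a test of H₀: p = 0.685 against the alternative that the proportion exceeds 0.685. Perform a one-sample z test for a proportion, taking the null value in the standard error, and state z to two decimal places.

p̂ = 1362/1961 = 0.69454.
Standard error under H₀: √(0.685×0.315/1961) = 0.01049.
z = (0.69454 − 0.685)/0.01049 = 0.00954/0.01049 = 0.91.
p-value = P(Z > 0.910) ≈ 0.1815.

z = 0.91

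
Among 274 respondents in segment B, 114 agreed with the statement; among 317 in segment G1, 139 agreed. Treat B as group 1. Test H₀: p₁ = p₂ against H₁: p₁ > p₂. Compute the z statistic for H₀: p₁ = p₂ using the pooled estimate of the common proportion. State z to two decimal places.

z = -0.55

p̂₁ = 114/274 = 0.4161, p̂₂ = 139/317 = 0.4385.
Pooled p̂ = (114+139)/(274+317) = 253/591 = 0.4281.
SE = √(0.244829 × 0.00680421) = 0.0408.
z = (0.4161 − 0.4385)/0.0408 = -0.0224/0.0408 = -0.55.
p-value = P(Z > -0.549) ≈ 0.7087.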